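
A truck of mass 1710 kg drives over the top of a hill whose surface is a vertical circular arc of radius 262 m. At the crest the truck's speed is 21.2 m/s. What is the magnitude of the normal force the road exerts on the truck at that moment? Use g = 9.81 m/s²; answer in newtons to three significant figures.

13800 N

At the crest the centripetal acceleration points downward (toward the centre of the arc), so mg − N = mv²/r.
N = m(g − v²/r) = 1710 × (9.81 − (21.2)²/262) = 1710 × (9.81 − 1.715) = 1710 × 8.095 = 13840 N.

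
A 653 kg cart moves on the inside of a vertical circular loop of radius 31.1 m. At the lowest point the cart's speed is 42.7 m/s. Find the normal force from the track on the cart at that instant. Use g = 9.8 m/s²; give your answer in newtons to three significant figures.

At the lowest point, N points up (toward the centre) and the weight mg points down (away from the centre), so the net inward force is N − mg = mv²/r.
N = m(v²/r + g) = 653 × ((42.7)²/31.1 + 9.8) = 653 × (58.63 + 9.8) = 653 × 68.43 = 44680 N.

44700 N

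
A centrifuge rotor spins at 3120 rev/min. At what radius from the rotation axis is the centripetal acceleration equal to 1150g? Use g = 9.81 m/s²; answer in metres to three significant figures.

0.106 m

ω = 3120 rev/min × 2π/60 = 326.7 rad/s.
a_c = ω²r = 1150g ⇒ r = 1150 × 9.81 / (326.7)² = 11280/106700 = 0.1057 m.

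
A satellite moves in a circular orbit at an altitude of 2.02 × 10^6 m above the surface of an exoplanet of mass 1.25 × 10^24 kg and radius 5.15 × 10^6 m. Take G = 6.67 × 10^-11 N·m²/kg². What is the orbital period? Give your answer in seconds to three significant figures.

r = R + h = 5.15 × 10^6 + 2.02 × 10^6 = 7.170 × 10^6 m. Gravity provides the centripetal force: G M m / r² = m v² / r ⇒ v = √(GM/r) = 3410 m/s.
T = 2πr/v = 2π × 7.170 × 10^6 / 3410 = 13210 s.

13200 s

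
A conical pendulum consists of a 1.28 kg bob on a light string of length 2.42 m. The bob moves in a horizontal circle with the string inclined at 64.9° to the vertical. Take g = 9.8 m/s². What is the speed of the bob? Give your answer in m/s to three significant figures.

6.77 m/s

The radius of the circle is r = L sinθ = 2.42 × sin 64.9° = 2.191 m.
Horizontally T sinθ = mv²/r and vertically T cosθ = mg, so tanθ = v²/(rg).
v = √(r g tanθ) = √(2.191 × 9.8 × 2.135) = √45.85 = 6.771 m/s.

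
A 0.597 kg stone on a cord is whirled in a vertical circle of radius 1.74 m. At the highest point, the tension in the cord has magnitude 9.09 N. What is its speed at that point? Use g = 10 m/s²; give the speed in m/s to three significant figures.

At the top, T + mg = mv²/r, so v = √(r(T/m + g)) = √(1.74 × (9.09/0.597 + 10.0)) = √(1.74 × 25.23) = √43.89 = 6.625 m/s.

6.63 m/s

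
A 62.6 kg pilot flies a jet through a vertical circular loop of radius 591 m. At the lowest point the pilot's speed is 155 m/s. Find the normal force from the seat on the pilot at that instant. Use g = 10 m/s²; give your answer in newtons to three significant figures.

3170 N

At the lowest point, N points up (toward the centre) and the weight mg points down (away from the centre), so the net inward force is N − mg = mv²/r.
N = m(v²/r + g) = 62.6 × ((155)²/591 + 10.0) = 62.6 × (40.65 + 10.0) = 62.6 × 50.65 = 3171 N.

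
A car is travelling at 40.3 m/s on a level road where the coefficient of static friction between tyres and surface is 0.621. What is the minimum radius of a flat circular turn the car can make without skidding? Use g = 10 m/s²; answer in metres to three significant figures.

At the limit, μ_s m g = m v²/r, so r_min = v²/(μ_s g) = (40.3)²/(0.621 × 10.0) = 1624/6.210 = 261.5 m.

262 m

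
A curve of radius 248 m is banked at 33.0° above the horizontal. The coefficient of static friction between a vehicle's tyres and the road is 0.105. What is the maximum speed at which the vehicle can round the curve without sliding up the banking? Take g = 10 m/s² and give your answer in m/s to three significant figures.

At the maximum speed, friction acts down the slope at its limiting value f = μN. Radially (horizontal, toward centre): N sinθ + μN cosθ = mv²/r. Vertically: N cosθ − μN sinθ = mg.
Dividing: v² = r g (sinθ + μcosθ)/(cosθ − μsinθ).
sinθ + μcosθ = 0.5446 + 0.105×0.8387 = 0.6327; cosθ − μsinθ = 0.8387 − 0.105×0.5446 = 0.7815.
v² = 248 × 10.0 × 0.6327/0.7815 = 2008 m²/s², so v = 44.81 m/s.

44.8 m/s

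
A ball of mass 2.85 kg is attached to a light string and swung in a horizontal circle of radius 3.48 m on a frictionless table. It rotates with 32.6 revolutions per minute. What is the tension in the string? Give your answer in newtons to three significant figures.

116 N

ω = 32.6 rev/min × 2π/60 = 3.414 rad/s, so v = ωr = 3.414 × 3.48 = 11.88 m/s.
The tension is the only horizontal force, so it supplies the full centripetal force: T = m v²/r = 2.85 × (11.88)²/3.48 = 2.85 × 141.1/3.48 = 115.6 N.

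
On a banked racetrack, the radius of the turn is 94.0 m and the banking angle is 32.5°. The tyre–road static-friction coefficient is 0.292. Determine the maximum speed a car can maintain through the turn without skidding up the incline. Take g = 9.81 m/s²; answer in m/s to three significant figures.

At the maximum speed, friction acts down the slope at its limiting value f = μN. Radially (horizontal, toward centre): N sinθ + μN cosθ = mv²/r. Vertically: N cosθ − μN sinθ = mg.
Dividing: v² = r g (sinθ + μcosθ)/(cosθ − μsinθ).
sinθ + μcosθ = 0.5373 + 0.292×0.8434 = 0.7836; cosθ − μsinθ = 0.8434 − 0.292×0.5373 = 0.6865.
v² = 94.0 × 9.81 × 0.7836/0.6865 = 1053 m²/s², so v = 32.44 m/s.

32.4 m/s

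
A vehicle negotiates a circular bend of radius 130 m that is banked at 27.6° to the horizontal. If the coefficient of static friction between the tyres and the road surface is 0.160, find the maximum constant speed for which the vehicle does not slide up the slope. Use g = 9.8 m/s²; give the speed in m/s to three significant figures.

30.8 m/s

At the maximum speed, friction acts down the slope at its limiting value f = μN. Radially (horizontal, toward centre): N sinθ + μN cosθ = mv²/r. Vertically: N cosθ − μN sinθ = mg.
Dividing: v² = r g (sinθ + μcosθ)/(cosθ − μsinθ).
sinθ + μcosθ = 0.4633 + 0.160×0.8862 = 0.6051; cosθ − μsinθ = 0.8862 − 0.160×0.4633 = 0.8121.
v² = 130 × 9.8 × 0.6051/0.8121 = 949.3 m²/s², so v = 30.81 m/s.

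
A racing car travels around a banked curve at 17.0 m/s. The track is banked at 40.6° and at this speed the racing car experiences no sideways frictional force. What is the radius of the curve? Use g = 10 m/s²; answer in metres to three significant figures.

33.7 m

Frictionless banking: tanθ = v²/(rg), so r = v²/(g tanθ).
r = (17.0)²/(10.0 × tan 40.6°) = 289.0/(10.0 × 0.8571) = 289.0/8.571 = 33.72 m.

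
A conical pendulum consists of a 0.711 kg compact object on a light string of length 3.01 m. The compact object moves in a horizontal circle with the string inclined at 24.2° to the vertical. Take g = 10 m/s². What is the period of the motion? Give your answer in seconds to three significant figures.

r = L sinθ = 1.234 m. From T sinθ = mω²r and T cosθ = mg: tanθ = ω²r/g, so ω² = g tanθ / r = g/(L cosθ).
ω = √(g/(L cosθ)) = √(10.0/(3.01 × 0.9121)) = √3.642 = 1.908 rad/s.
Period = 2π/ω = 3.292 s.

3.29 s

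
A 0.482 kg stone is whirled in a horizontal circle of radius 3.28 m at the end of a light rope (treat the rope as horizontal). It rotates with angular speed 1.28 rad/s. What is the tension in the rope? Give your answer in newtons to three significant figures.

v = ωr = 1.28 × 3.28 = 4.198 m/s.
The tension is the only horizontal force, so it supplies the full centripetal force: T = m v²/r = 0.482 × (4.198)²/3.28 = 0.482 × 17.63/3.28 = 2.590 N.

2.59 N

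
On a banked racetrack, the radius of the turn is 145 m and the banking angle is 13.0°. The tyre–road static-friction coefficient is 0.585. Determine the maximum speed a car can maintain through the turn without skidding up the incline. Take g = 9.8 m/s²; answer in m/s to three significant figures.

36.6 m/s

At the maximum speed, friction acts down the slope at its limiting value f = μN. Radially (horizontal, toward centre): N sinθ + μN cosθ = mv²/r. Vertically: N cosθ − μN sinθ = mg.
Dividing: v² = r g (sinθ + μcosθ)/(cosθ − μsinθ).
sinθ + μcosθ = 0.2250 + 0.585×0.9744 = 0.7950; cosθ − μsinθ = 0.9744 − 0.585×0.2250 = 0.8428.
v² = 145 × 9.8 × 0.7950/0.8428 = 1340 m²/s², so v = 36.61 m/s.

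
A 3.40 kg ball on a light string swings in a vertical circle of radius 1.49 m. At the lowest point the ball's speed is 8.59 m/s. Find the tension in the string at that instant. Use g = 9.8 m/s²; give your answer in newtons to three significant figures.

At the lowest point, T points up (toward the centre) and the weight mg points down (away from the centre), so the net inward force is T − mg = mv²/r.
T = m(v²/r + g) = 3.40 × ((8.59)²/1.49 + 9.8) = 3.40 × (49.52 + 9.8) = 3.40 × 59.32 = 201.7 N.

202 N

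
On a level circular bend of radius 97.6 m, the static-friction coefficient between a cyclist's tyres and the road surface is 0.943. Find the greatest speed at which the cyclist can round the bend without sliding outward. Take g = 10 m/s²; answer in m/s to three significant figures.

30.3 m/s

On a flat curve, static friction is the only horizontal force, so it must supply the full centripetal force: μ_s m g = m v²/r.
Mass cancels: v_max = √(μ_s g r) = √(0.943 × 10.0 × 97.6) = √920.4 = 30.34 m/s.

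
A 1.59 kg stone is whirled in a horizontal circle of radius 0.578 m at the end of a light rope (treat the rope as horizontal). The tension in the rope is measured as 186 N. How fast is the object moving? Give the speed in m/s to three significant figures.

T = m v²/r ⇒ v = √(T r / m) = √(186 × 0.578 / 1.59) = √67.62 = 8.223 m/s.

8.22 m/s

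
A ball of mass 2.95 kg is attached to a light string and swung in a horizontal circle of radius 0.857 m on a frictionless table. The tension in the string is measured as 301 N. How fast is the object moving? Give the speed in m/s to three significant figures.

T = m v²/r ⇒ v = √(T r / m) = √(301 × 0.857 / 2.95) = √87.44 = 9.351 m/s.

9.35 m/s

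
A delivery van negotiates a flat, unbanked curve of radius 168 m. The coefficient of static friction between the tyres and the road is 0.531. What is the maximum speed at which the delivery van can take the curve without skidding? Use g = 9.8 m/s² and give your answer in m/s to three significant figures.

On a flat curve, static friction is the only horizontal force, so it must supply the full centripetal force: μ_s m g = m v²/r.
Mass cancels: v_max = √(μ_s g r) = √(0.531 × 9.8 × 168) = √874.2 = 29.57 m/s.

29.6 m/s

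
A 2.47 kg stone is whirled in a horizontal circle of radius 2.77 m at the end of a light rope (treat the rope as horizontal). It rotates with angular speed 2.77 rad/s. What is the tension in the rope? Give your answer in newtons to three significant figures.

v = ωr = 2.77 × 2.77 = 7.673 m/s.
The tension is the only horizontal force, so it supplies the full centripetal force: T = m v²/r = 2.47 × (7.673)²/2.77 = 2.47 × 58.87/2.77 = 52.50 N.

52.5 N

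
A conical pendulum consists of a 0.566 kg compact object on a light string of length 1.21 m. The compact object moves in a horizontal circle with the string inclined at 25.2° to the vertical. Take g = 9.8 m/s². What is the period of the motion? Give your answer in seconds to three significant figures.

2.10 s

r = L sinθ = 0.5152 m. From T sinθ = mω²r and T cosθ = mg: tanθ = ω²r/g, so ω² = g tanθ / r = g/(L cosθ).
ω = √(g/(L cosθ)) = √(9.8/(1.21 × 0.9048)) = √8.951 = 2.992 rad/s.
Period = 2π/ω = 2.100 s.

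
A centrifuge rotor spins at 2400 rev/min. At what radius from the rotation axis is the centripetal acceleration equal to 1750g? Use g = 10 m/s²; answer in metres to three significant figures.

ω = 2400 rev/min × 2π/60 = 251.3 rad/s.
a_c = ω²r = 1750g ⇒ r = 1750 × 10.0 / (251.3)² = 17500/63170 = 0.2771 m.

0.277 m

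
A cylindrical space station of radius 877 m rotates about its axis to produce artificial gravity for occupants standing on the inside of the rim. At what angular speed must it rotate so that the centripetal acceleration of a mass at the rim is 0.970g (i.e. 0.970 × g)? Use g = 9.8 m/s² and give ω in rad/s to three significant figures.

Centripetal acceleration a_c = ω²r. Setting ω²r = 0.970g:
ω = √(0.970g / r) = √(0.970 × 9.8 / 877) = √0.01084 = 0.1041 rad/s.

0.104 rad/s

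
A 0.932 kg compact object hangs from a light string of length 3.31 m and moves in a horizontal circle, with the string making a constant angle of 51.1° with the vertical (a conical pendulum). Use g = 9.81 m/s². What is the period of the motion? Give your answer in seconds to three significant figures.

2.89 s

r = L sinθ = 2.576 m. From T sinθ = mω²r and T cosθ = mg: tanθ = ω²r/g, so ω² = g tanθ / r = g/(L cosθ).
ω = √(g/(L cosθ)) = √(9.81/(3.31 × 0.6280)) = √4.720 = 2.172 rad/s.
Period = 2π/ω = 2.892 s.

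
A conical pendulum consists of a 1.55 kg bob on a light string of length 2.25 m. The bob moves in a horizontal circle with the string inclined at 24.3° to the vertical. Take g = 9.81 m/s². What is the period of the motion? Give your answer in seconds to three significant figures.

r = L sinθ = 0.9259 m. From T sinθ = mω²r and T cosθ = mg: tanθ = ω²r/g, so ω² = g tanθ / r = g/(L cosθ).
ω = √(g/(L cosθ)) = √(9.81/(2.25 × 0.9114)) = √4.784 = 2.187 rad/s.
Period = 2π/ω = 2.873 s.

2.87 s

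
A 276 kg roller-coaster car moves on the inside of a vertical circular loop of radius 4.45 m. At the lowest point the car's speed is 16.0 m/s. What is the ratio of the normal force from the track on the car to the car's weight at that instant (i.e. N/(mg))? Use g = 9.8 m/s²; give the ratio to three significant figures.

6.87

At the bottom, N − mg = mv²/r, so N = m(v²/r + g) and N/(mg) = v²/(rg) + 1 = (16.0)²/(4.45 × 9.8) + 1 = 5.870 + 1 = 6.870.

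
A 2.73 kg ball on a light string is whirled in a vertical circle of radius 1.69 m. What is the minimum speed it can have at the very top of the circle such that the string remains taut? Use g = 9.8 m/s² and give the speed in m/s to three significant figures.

At the highest point the centre is directly below, so both the weight and T act inward: T + mg = mv²/r.
At minimum speed T → 0, so mg = mv_min²/r ⇒ v_min = √(g r) = √(9.8 × 1.69) = 4.070 m/s.

4.07 m/s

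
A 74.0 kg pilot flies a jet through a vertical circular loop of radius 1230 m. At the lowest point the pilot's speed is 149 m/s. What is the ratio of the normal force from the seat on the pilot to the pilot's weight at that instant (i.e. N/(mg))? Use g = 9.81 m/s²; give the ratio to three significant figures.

2.84

At the bottom, N − mg = mv²/r, so N = m(v²/r + g) and N/(mg) = v²/(rg) + 1 = (149)²/(1230 × 9.81) + 1 = 1.840 + 1 = 2.840.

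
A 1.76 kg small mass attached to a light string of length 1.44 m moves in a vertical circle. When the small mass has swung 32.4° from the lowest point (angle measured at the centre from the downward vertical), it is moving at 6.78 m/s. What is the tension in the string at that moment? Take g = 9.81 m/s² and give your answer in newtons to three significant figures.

70.8 N

Take the radial direction toward the centre of the circle as positive. The component of the weight along the string toward the centre is −mg cos φ (φ measured from the bottom), so Newton's second law along the string gives T − mg cos φ = m v²/r.
cos 32.4° = 0.8443, so T = m(v²/r + g cos φ) = 1.76 × ((6.78)²/1.44 + 9.81 × 0.8443) = 1.76 × (31.92 + (8.283)) = 1.76 × 40.21 = 70.76 N.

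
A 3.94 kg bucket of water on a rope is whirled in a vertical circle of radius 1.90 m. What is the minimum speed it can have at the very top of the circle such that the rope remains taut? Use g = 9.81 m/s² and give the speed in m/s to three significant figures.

4.32 m/s

At the top, both weight mg and T point toward the centre: T + mg = mv²/r.
At minimum speed T → 0, so mg = mv_min²/r ⇒ v_min = √(g r) = √(9.81 × 1.90) = 4.317 m/s.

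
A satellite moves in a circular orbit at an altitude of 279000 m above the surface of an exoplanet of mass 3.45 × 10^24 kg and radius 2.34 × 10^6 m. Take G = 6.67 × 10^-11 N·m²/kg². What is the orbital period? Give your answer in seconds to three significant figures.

r = R + h = 2.34 × 10^6 + 279000 = 2.619 × 10^6 m. Gravity provides the centripetal force: G M m / r² = m v² / r ⇒ v = √(GM/r) = 9374 m/s.
T = 2πr/v = 2π × 2.619 × 10^6 / 9374 = 1756 s.

1760 s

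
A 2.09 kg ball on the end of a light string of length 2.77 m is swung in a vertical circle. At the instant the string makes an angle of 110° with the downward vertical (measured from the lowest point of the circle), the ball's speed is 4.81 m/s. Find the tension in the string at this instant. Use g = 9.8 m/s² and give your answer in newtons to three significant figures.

10.5 N

Take the radial direction toward the centre of the circle as positive. The component of the weight along the string toward the centre is −mg cos φ (φ measured from the bottom), so Newton's second law along the string gives T − mg cos φ = m v²/r.
cos 110° = -0.3420, so T = m(v²/r + g cos φ) = 2.09 × ((4.81)²/2.77 + 9.8 × -0.3420) = 2.09 × (8.352 + (-3.352)) = 2.09 × 5.001 = 10.45 N.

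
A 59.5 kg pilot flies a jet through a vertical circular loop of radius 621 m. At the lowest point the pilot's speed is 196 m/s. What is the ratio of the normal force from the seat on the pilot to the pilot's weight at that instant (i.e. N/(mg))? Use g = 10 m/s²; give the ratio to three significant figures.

7.19

At the bottom, N − mg = mv²/r, so N = m(v²/r + g) and N/(mg) = v²/(rg) + 1 = (196)²/(621 × 10.0) + 1 = 6.186 + 1 = 7.186.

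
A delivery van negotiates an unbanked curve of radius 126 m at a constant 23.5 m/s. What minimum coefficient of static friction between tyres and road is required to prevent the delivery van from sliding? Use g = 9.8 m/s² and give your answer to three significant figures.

Friction provides the centripetal force: μ_s m g = m v²/r, so μ_s = v²/(g r) = (23.50)²/(9.8 × 126) = 552.2/1235 = 0.4472.

0.447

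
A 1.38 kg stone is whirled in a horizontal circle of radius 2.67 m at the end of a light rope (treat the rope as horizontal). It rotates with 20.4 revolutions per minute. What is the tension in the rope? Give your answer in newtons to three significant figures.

ω = 20.4 rev/min × 2π/60 = 2.136 rad/s, so v = ωr = 2.136 × 2.67 = 5.704 m/s.
The tension is the only horizontal force, so it supplies the full centripetal force: T = m v²/r = 1.38 × (5.704)²/2.67 = 1.38 × 32.53/2.67 = 16.82 N.

16.8 N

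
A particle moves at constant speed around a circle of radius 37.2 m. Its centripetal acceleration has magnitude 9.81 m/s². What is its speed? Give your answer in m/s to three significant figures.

a_c = v²/r ⇒ v = √(a_c · r) = √(9.81 × 37.2) = √364.9 = 19.10 m/s.

19.1 m/s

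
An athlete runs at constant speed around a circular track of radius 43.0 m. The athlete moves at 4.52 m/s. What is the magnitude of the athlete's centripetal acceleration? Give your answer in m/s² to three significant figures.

0.475 m/s²

a_c = v²/r = (4.520)²/43.0 = 20.43/43.0 = 0.4751 m/s².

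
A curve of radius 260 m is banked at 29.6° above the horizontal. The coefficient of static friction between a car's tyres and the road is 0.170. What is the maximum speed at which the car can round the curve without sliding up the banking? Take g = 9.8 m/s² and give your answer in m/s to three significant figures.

45.6 m/s

At the maximum speed, friction acts down the slope at its limiting value f = μN. Radially (horizontal, toward centre): N sinθ + μN cosθ = mv²/r. Vertically: N cosθ − μN sinθ = mg.
Dividing: v² = r g (sinθ + μcosθ)/(cosθ − μsinθ).
sinθ + μcosθ = 0.4939 + 0.170×0.8695 = 0.6418; cosθ − μsinθ = 0.8695 − 0.170×0.4939 = 0.7855.
v² = 260 × 9.8 × 0.6418/0.7855 = 2082 m²/s², so v = 45.63 m/s.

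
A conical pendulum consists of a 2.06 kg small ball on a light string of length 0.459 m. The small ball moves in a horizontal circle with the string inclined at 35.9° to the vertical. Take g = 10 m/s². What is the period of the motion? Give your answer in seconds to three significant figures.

r = L sinθ = 0.2691 m. From T sinθ = mω²r and T cosθ = mg: tanθ = ω²r/g, so ω² = g tanθ / r = g/(L cosθ).
ω = √(g/(L cosθ)) = √(10.0/(0.459 × 0.8100)) = √26.90 = 5.186 rad/s.
Period = 2π/ω = 1.212 s.

1.21 s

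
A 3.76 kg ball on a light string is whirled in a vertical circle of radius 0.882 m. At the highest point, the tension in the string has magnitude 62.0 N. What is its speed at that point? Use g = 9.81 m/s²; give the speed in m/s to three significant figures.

4.82 m/s

At the top, T + mg = mv²/r, so v = √(r(T/m + g)) = √(0.882 × (62.0/3.76 + 9.81)) = √(0.882 × 26.30) = √23.20 = 4.816 m/s.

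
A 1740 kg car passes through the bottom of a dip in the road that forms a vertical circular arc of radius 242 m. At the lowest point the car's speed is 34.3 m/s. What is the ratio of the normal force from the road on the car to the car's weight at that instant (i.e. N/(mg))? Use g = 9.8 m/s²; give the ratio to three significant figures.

At the bottom, N − mg = mv²/r, so N = m(v²/r + g) and N/(mg) = v²/(rg) + 1 = (34.3)²/(242 × 9.8) + 1 = 0.4961 + 1 = 1.496.

1.50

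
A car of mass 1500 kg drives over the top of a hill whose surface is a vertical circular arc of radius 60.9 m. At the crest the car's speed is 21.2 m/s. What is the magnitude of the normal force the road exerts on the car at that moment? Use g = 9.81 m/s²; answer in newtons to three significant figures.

3650 N

At the crest the centripetal acceleration points downward (toward the centre of the arc), so mg − N = mv²/r.
N = m(g − v²/r) = 1500 × (9.81 − (21.2)²/60.9) = 1500 × (9.81 − 7.380) = 1500 × 2.430 = 3645 N.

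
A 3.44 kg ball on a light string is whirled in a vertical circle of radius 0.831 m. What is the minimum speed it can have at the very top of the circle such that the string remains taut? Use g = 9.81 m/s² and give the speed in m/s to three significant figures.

At the highest point the centre is directly below, so both the weight and T act inward: T + mg = mv²/r.
At minimum speed T → 0, so mg = mv_min²/r ⇒ v_min = √(g r) = √(9.81 × 0.831) = 2.855 m/s.

2.86 m/s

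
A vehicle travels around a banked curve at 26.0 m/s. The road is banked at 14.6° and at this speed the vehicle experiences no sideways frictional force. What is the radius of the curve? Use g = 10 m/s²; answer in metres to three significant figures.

Frictionless banking: tanθ = v²/(rg), so r = v²/(g tanθ).
r = (26.0)²/(10.0 × tan 14.6°) = 676.0/(10.0 × 0.2605) = 676.0/2.605 = 259.5 m.

260 m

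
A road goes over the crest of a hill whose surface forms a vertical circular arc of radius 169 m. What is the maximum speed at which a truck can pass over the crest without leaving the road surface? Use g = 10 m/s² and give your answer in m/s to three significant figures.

41.1 m/s

At the crest the centre of the circle is below the truck, so the net downward (centripetal) force is mg − N = mv²/r.
The truck leaves the road when N → 0, giving v_max = √(g r) = √(10.0 × 169) = 41.11 m/s.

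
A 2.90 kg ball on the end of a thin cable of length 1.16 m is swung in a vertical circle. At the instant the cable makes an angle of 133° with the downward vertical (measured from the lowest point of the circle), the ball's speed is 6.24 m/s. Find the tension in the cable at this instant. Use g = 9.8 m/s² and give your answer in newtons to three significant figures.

Take the radial direction toward the centre of the circle as positive. The component of the weight along the string toward the centre is −mg cos φ (φ measured from the bottom), so Newton's second law along the string gives T − mg cos φ = m v²/r.
cos 133° = -0.6820, so T = m(v²/r + g cos φ) = 2.90 × ((6.24)²/1.16 + 9.8 × -0.6820) = 2.90 × (33.57 + (-6.684)) = 2.90 × 26.88 = 77.96 N.

78.0 N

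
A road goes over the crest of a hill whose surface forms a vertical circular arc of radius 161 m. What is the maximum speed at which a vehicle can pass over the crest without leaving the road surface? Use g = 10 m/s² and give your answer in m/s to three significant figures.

40.1 m/s

At the crest the centre of the circle is below the vehicle, so the net downward (centripetal) force is mg − N = mv²/r.
The vehicle leaves the road when N → 0, giving v_max = √(g r) = √(10.0 × 161) = 40.12 m/s.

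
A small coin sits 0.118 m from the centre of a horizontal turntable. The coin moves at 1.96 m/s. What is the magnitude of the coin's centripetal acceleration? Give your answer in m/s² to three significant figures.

a_c = v²/r = (1.960)²/0.118 = 3.842/0.118 = 32.56 m/s².

32.6 m/s²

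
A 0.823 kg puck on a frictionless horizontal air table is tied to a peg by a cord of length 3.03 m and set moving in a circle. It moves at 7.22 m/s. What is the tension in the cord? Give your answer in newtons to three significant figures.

14.2 N

The tension is the only horizontal force, so it supplies the full centripetal force: T = m v²/r = 0.823 × (7.220)²/3.03 = 0.823 × 52.13/3.03 = 14.16 N.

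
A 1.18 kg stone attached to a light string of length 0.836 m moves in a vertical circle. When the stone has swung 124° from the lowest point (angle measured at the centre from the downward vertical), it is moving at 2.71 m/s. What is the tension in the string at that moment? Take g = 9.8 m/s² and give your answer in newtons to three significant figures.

Take the radial direction toward the centre of the circle as positive. The component of the weight along the string toward the centre is −mg cos φ (φ measured from the bottom), so Newton's second law along the string gives T − mg cos φ = m v²/r.
cos 124° = -0.5592, so T = m(v²/r + g cos φ) = 1.18 × ((2.71)²/0.836 + 9.8 × -0.5592) = 1.18 × (8.785 + (-5.480)) = 1.18 × 3.305 = 3.900 N.

3.90 N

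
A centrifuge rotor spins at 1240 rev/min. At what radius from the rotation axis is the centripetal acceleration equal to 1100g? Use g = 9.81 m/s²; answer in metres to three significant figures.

0.640 m

ω = 1240 rev/min × 2π/60 = 129.9 rad/s.
a_c = ω²r = 1100g ⇒ r = 1100 × 9.81 / (129.9)² = 10790/16860 = 0.6400 m.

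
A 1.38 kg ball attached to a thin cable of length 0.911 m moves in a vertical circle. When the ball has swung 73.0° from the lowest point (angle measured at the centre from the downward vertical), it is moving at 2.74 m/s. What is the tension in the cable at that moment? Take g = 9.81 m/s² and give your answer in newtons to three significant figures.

15.3 N

Take the radial direction toward the centre of the circle as positive. The component of the weight along the string toward the centre is −mg cos φ (φ measured from the bottom), so Newton's second law along the string gives T − mg cos φ = m v²/r.
cos 73.0° = 0.2924, so T = m(v²/r + g cos φ) = 1.38 × ((2.74)²/0.911 + 9.81 × 0.2924) = 1.38 × (8.241 + (2.868)) = 1.38 × 11.11 = 15.33 N.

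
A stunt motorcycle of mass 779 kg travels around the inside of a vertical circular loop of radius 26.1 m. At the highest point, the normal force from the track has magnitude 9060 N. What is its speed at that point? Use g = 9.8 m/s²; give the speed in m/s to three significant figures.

23.7 m/s

At the top, N + mg = mv²/r, so v = √(r(N/m + g)) = √(26.1 × (9060/779 + 9.8)) = √(26.1 × 21.43) = √559.3 = 23.65 m/s.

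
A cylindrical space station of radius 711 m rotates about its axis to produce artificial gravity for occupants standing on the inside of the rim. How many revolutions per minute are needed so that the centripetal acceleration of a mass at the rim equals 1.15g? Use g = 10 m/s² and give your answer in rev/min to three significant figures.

Require ω²r = 1.15g, so ω = √(1.15 × 10.0/711) = 0.1272 rad/s.
In rev/min: ω × 60/(2π) = 0.1272 × 60/(2π) = 1.214 rev/min.

1.21 rev/min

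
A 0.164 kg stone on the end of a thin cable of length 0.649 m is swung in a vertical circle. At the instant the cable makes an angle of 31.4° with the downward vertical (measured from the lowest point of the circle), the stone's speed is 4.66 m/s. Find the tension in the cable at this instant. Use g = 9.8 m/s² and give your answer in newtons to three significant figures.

Take the radial direction toward the centre of the circle as positive. The component of the weight along the string toward the centre is −mg cos φ (φ measured from the bottom), so Newton's second law along the string gives T − mg cos φ = m v²/r.
cos 31.4° = 0.8536, so T = m(v²/r + g cos φ) = 0.164 × ((4.66)²/0.649 + 9.8 × 0.8536) = 0.164 × (33.46 + (8.365)) = 0.164 × 41.82 = 6.859 N.

6.86 N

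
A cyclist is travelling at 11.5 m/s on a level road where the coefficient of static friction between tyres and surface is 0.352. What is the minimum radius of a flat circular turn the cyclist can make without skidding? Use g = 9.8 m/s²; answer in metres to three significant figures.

At the limit, μ_s m g = m v²/r, so r_min = v²/(μ_s g) = (11.5)²/(0.352 × 9.8) = 132.2/3.450 = 38.34 m.

38.3 m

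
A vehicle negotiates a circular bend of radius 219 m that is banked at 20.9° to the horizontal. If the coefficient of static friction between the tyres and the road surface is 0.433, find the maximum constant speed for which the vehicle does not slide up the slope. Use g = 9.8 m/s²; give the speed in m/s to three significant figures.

45.8 m/s

At the maximum speed, friction acts down the slope at its limiting value f = μN. Radially (horizontal, toward centre): N sinθ + μN cosθ = mv²/r. Vertically: N cosθ − μN sinθ = mg.
Dividing: v² = r g (sinθ + μcosθ)/(cosθ − μsinθ).
sinθ + μcosθ = 0.3567 + 0.433×0.9342 = 0.7612; cosθ − μsinθ = 0.9342 − 0.433×0.3567 = 0.7797.
v² = 219 × 9.8 × 0.7612/0.7797 = 2095 m²/s², so v = 45.77 m/s.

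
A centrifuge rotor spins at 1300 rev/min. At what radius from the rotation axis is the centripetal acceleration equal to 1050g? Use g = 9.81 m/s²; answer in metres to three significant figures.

ω = 1300 rev/min × 2π/60 = 136.1 rad/s.
a_c = ω²r = 1050g ⇒ r = 1050 × 9.81 / (136.1)² = 10300/18530 = 0.5558 m.

0.556 m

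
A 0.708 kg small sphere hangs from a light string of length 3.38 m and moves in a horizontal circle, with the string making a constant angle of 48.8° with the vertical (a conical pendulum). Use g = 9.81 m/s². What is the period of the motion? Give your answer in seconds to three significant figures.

2.99 s

r = L sinθ = 2.543 m. From T sinθ = mω²r and T cosθ = mg: tanθ = ω²r/g, so ω² = g tanθ / r = g/(L cosθ).
ω = √(g/(L cosθ)) = √(9.81/(3.38 × 0.6587)) = √4.406 = 2.099 rad/s.
Period = 2π/ω = 2.993 s.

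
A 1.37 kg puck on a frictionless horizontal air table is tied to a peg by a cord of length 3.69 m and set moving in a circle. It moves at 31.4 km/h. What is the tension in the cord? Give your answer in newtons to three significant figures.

v = 31.4 km/h = 31.4/3.6 = 8.722 m/s.
The tension is the only horizontal force, so it supplies the full centripetal force: T = m v²/r = 1.37 × (8.722)²/3.69 = 1.37 × 76.08/3.69 = 28.25 N.

28.2 N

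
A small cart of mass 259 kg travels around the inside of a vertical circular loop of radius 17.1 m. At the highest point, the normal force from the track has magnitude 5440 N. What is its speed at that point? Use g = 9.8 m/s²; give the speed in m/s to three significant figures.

23.0 m/s

At the top, N + mg = mv²/r, so v = √(r(N/m + g)) = √(17.1 × (5440/259 + 9.8)) = √(17.1 × 30.80) = √526.7 = 22.95 m/s.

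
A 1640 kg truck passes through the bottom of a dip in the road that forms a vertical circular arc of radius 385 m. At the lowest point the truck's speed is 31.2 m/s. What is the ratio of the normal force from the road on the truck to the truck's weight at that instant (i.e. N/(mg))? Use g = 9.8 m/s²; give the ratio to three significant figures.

1.26

At the bottom, N − mg = mv²/r, so N = m(v²/r + g) and N/(mg) = v²/(rg) + 1 = (31.2)²/(385 × 9.8) + 1 = 0.2580 + 1 = 1.258.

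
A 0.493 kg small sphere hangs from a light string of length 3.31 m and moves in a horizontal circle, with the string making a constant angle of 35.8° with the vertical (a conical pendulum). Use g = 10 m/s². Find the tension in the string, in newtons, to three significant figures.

6.08 N

Vertically the bob has no acceleration, so T cosθ = mg.
T = mg/cosθ = 0.493 × 10.0 / cos 35.8° = 4.930/0.8111 = 6.078 N.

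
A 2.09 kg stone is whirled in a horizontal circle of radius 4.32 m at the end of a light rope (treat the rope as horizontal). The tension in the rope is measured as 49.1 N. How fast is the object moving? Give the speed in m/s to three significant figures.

10.1 m/s

T = m v²/r ⇒ v = √(T r / m) = √(49.1 × 4.32 / 2.09) = √101.5 = 10.07 m/s.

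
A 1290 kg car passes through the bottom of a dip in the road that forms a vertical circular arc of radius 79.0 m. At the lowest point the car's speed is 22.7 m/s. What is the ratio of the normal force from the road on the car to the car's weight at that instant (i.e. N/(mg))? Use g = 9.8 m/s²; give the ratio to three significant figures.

At the bottom, N − mg = mv²/r, so N = m(v²/r + g) and N/(mg) = v²/(rg) + 1 = (22.7)²/(79.0 × 9.8) + 1 = 0.6656 + 1 = 1.666.

1.67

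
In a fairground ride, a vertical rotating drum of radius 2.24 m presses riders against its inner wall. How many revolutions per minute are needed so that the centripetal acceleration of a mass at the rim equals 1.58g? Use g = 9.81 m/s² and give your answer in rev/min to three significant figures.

Require ω²r = 1.58g, so ω = √(1.58 × 9.81/2.24) = 2.631 rad/s.
In rev/min: ω × 60/(2π) = 2.631 × 60/(2π) = 25.12 rev/min.

25.1 rev/min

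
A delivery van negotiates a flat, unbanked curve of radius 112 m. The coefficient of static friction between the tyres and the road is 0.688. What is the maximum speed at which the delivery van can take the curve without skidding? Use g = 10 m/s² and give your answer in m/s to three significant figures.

The only inward force on a level bend is static friction, so at the limit f_s = μ_s N = μ_s m g = m v²/r.
Mass cancels: v_max = √(μ_s g r) = √(0.688 × 10.0 × 112) = √770.6 = 27.76 m/s.

27.8 m/s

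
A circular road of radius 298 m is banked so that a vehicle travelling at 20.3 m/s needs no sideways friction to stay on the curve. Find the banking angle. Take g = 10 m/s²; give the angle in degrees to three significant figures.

7.87°

With no friction, the horizontal component of the normal force provides the centripetal force: N sinθ = mv²/r, while N cosθ = mg vertically.
Dividing: tanθ = v²/(r g) = (20.3)²/(298 × 10.0) = 412.1/2980 = 0.1383.
θ = arctan(0.1383) = 7.873°.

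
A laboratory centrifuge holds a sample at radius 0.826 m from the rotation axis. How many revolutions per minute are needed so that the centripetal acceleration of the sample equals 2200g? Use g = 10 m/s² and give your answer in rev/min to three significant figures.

1560 rev/min

Require ω²r = 2200g, so ω = √(2200 × 10.0/0.826) = 163.2 rad/s.
In rev/min: ω × 60/(2π) = 163.2 × 60/(2π) = 1558 rev/min.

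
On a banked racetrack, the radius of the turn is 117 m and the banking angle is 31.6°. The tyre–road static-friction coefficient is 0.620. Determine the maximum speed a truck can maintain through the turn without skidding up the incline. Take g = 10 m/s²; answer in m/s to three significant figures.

48.3 m/s

At the maximum speed, friction acts down the slope at its limiting value f = μN. Radially (horizontal, toward centre): N sinθ + μN cosθ = mv²/r. Vertically: N cosθ − μN sinθ = mg.
Dividing: v² = r g (sinθ + μcosθ)/(cosθ − μsinθ).
sinθ + μcosθ = 0.5240 + 0.620×0.8517 = 1.052; cosθ − μsinθ = 0.8517 − 0.620×0.5240 = 0.5269.
v² = 117 × 10.0 × 1.052/0.5269 = 2336 m²/s², so v = 48.34 m/s.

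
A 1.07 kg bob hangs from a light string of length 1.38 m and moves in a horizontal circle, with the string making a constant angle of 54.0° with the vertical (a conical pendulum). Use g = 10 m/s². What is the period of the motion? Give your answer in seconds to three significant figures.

r = L sinθ = 1.116 m. From T sinθ = mω²r and T cosθ = mg: tanθ = ω²r/g, so ω² = g tanθ / r = g/(L cosθ).
ω = √(g/(L cosθ)) = √(10.0/(1.38 × 0.5878)) = √12.33 = 3.511 rad/s.
Period = 2π/ω = 1.789 s.

1.79 s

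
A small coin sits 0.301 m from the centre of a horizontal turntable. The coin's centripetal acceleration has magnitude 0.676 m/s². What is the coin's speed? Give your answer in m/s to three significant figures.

a_c = v²/r ⇒ v = √(a_c · r) = √(0.676 × 0.301) = √0.2035 = 0.4511 m/s.

0.451 m/s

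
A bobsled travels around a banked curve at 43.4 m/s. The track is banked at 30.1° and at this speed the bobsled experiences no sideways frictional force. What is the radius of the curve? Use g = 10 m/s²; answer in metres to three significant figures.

Frictionless banking: tanθ = v²/(rg), so r = v²/(g tanθ).
r = (43.4)²/(10.0 × tan 30.1°) = 1884/(10.0 × 0.5797) = 1884/5.797 = 324.9 m.

325 m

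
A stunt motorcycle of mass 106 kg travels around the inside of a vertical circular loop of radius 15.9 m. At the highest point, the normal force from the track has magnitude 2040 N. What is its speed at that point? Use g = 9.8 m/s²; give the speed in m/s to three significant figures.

At the top, N + mg = mv²/r, so v = √(r(N/m + g)) = √(15.9 × (2040/106 + 9.8)) = √(15.9 × 29.05) = √461.8 = 21.49 m/s.

21.5 m/s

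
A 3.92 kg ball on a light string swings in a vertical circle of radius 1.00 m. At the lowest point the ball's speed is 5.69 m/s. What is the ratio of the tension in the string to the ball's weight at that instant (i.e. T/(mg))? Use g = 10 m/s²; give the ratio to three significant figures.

At the bottom, T − mg = mv²/r, so T = m(v²/r + g) and T/(mg) = v²/(rg) + 1 = (5.69)²/(1.00 × 10.0) + 1 = 3.238 + 1 = 4.238.

4.24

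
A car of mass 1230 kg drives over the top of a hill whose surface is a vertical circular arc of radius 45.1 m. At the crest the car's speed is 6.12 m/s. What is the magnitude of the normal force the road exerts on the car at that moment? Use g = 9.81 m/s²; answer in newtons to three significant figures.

At the crest the centripetal acceleration points downward (toward the centre of the arc), so mg − N = mv²/r.
N = m(g − v²/r) = 1230 × (9.81 − (6.12)²/45.1) = 1230 × (9.81 − 0.8305) = 1230 × 8.980 = 11040 N.

11000 N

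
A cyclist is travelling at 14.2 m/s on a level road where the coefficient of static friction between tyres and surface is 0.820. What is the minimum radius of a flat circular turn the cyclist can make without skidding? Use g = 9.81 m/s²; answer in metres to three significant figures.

25.1 m

At the limit, μ_s m g = m v²/r, so r_min = v²/(μ_s g) = (14.2)²/(0.820 × 9.81) = 201.6/8.044 = 25.07 m.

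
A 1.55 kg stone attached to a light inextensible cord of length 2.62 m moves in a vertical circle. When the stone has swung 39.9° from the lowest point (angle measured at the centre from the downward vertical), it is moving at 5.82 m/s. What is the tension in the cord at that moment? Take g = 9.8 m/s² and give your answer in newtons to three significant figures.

Take the radial direction toward the centre of the circle as positive. The component of the weight along the string toward the centre is −mg cos φ (φ measured from the bottom), so Newton's second law along the string gives T − mg cos φ = m v²/r.
cos 39.9° = 0.7672, so T = m(v²/r + g cos φ) = 1.55 × ((5.82)²/2.62 + 9.8 × 0.7672) = 1.55 × (12.93 + (7.518)) = 1.55 × 20.45 = 31.69 N.

31.7 N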